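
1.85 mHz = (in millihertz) 1.85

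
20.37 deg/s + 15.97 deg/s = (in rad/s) 0.6343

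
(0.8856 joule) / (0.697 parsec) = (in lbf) 9.257e-18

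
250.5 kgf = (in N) 2457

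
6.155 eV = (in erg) 9.861e-12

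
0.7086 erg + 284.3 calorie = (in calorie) 284.3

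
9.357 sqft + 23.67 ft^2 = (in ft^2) 33.03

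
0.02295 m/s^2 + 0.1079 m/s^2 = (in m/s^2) 0.1308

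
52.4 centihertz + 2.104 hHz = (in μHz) 2.109e+08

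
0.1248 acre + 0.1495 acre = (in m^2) 1110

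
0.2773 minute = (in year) 5.276e-07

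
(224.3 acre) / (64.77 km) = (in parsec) 4.542e-16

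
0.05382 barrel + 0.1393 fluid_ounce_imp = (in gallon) 2.261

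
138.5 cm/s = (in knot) 2.692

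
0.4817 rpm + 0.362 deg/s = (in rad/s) 0.05676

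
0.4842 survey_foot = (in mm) 147.6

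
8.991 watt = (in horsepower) 0.01206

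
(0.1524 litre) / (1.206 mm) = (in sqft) 1.36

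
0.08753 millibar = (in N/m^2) 8.753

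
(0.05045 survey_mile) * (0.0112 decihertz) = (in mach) 0.0002671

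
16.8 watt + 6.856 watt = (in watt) 23.66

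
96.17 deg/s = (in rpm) 16.03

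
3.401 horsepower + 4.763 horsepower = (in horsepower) 8.164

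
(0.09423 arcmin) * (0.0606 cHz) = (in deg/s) 9.517e-07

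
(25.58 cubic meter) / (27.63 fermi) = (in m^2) 9.258e+14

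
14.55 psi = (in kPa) 100.3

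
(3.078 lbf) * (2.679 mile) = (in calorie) 1.411e+04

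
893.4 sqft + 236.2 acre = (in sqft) 1.029e+07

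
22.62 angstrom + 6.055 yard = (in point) 1.569e+04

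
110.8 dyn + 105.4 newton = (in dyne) 1.054e+07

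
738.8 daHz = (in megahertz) 0.007388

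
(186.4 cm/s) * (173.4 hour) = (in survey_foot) 3.818e+06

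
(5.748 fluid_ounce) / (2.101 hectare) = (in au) 5.408e-20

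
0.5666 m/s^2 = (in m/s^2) 0.5666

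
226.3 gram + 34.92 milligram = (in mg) 2.263e+05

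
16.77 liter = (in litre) 16.77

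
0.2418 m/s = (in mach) 0.0007101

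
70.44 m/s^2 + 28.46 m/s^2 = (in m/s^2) 98.9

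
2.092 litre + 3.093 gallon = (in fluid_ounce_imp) 485.7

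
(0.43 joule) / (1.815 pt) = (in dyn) 6.716e+07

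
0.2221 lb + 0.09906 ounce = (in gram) 103.6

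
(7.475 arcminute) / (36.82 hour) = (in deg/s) 9.399e-07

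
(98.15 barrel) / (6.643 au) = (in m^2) 1.57e-11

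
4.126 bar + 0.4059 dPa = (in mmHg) 3095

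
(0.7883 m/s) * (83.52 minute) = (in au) 2.641e-08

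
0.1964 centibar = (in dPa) 1964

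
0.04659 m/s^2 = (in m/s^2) 0.04659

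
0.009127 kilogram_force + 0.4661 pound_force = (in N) 2.163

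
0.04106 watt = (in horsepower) 5.506e-05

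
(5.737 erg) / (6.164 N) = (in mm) 9.307e-05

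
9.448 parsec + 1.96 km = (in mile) 1.812e+14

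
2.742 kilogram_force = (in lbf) 6.045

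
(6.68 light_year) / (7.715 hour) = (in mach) 6.683e+09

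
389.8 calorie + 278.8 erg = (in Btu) 1.546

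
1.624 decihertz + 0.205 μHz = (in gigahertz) 1.624e-10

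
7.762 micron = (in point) 0.022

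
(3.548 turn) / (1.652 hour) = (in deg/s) 0.2148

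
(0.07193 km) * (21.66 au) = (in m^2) 2.331e+14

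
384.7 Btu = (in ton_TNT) 9.701e-05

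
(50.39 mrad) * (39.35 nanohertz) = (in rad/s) 1.983e-09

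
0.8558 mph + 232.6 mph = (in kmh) 375.7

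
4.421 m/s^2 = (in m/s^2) 4.421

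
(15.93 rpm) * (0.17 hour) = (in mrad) 1.021e+06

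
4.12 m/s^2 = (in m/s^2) 4.12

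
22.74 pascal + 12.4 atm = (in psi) 182.2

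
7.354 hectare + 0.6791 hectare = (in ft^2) 8.647e+05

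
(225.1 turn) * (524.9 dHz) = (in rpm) 7.089e+05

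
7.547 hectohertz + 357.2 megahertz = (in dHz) 3.572e+09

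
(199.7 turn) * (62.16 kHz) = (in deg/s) 4.469e+09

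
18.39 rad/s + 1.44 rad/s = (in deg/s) 1136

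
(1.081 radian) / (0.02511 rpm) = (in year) 1.304e-05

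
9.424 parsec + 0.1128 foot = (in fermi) 2.908e+32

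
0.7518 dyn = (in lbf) 1.69e-06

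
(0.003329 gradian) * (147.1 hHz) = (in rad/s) 0.7692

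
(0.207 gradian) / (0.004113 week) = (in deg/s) 7.489e-05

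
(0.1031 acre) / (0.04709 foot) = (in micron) 2.907e+10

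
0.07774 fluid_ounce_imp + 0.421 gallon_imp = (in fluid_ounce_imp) 67.44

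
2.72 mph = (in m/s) 1.216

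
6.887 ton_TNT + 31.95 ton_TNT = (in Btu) 1.54e+08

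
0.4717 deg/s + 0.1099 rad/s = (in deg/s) 6.769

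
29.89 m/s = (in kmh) 107.6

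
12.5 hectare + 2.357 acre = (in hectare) 13.45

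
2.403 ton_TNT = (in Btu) 9.529e+06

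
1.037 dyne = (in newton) 1.037e-05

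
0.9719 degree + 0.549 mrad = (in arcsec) 3612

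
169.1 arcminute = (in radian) 0.04919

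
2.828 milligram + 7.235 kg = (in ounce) 255.2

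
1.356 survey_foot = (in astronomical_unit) 2.763e-12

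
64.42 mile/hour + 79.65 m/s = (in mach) 0.3185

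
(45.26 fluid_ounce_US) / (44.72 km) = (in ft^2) 3.222e-07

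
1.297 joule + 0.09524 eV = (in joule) 1.297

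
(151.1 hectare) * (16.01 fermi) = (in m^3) 2.419e-08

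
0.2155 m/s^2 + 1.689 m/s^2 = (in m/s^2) 1.905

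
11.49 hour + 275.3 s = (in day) 0.4819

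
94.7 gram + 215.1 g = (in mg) 3.098e+05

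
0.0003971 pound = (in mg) 180.1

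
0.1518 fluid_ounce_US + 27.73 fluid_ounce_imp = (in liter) 0.7924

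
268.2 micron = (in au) 1.793e-15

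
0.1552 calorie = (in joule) 0.6494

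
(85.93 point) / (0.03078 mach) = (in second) 0.002892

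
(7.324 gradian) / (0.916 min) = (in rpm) 0.01999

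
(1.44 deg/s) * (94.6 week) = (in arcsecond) 2.966e+11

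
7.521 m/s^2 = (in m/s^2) 7.521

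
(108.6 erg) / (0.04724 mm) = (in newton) 0.2299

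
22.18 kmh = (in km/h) 22.18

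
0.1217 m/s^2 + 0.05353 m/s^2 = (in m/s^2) 0.1752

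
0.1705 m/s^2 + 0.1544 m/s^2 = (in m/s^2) 0.3249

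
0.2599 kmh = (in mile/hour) 0.1615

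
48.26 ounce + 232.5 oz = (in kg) 7.959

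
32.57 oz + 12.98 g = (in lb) 2.064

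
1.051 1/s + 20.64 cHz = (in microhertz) 1.257e+06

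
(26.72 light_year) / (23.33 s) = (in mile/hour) 2.424e+16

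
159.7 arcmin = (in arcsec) 9582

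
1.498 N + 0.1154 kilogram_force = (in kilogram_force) 0.2682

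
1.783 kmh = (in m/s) 0.4953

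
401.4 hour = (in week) 2.389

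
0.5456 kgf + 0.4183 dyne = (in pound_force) 1.203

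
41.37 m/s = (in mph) 92.54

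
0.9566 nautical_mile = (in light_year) 1.873e-13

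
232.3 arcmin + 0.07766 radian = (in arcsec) 2.996e+04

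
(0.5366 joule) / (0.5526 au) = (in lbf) 1.459e-12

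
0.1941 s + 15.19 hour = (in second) 5.468e+04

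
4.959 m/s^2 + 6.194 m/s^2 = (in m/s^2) 11.15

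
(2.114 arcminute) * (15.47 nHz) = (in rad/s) 9.513e-12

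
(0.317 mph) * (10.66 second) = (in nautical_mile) 0.0008157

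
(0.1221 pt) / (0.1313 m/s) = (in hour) 9.113e-08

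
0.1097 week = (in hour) 18.43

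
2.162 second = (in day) 2.502e-05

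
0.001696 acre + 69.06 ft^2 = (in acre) 0.003281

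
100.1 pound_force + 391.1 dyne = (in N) 445.3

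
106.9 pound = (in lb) 106.9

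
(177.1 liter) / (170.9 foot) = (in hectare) 3.4e-07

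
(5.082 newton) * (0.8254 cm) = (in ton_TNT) 1.003e-11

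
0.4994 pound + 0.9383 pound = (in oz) 23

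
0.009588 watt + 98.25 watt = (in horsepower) 0.1318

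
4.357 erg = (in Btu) 4.13e-10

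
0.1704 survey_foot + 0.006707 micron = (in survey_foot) 0.1704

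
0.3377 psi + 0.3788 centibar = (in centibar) 2.707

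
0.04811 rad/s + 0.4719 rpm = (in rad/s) 0.09753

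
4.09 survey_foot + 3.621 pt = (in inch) 49.13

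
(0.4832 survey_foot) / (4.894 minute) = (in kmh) 0.001806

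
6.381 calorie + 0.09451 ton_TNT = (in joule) 3.954e+08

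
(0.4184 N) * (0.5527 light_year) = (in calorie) 5.229e+14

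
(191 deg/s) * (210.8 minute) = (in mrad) 4.216e+07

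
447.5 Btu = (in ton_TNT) 0.0001128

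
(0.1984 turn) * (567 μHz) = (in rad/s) 0.0007068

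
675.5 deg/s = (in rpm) 112.6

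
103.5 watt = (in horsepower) 0.1388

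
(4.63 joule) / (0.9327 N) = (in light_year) 5.247e-16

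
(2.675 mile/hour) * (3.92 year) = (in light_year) 1.563e-08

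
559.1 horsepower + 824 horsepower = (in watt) 1.031e+06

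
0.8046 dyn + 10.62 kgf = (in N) 104.1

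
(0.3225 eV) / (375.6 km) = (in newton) 1.376e-25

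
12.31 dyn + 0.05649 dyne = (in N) 0.0001237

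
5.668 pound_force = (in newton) 25.21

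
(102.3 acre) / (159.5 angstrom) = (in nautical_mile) 1.401e+10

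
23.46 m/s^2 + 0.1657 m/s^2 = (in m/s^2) 23.63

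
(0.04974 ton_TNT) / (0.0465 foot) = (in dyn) 1.468e+15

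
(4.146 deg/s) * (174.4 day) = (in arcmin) 3.748e+09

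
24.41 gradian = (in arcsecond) 7.909e+04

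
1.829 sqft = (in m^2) 0.1699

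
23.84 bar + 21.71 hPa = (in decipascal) 2.386e+07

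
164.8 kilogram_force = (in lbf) 363.3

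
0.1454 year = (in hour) 1274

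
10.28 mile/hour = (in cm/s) 459.6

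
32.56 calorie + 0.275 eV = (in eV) 8.503e+20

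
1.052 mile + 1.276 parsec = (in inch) 1.55e+18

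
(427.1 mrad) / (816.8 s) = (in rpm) 0.004993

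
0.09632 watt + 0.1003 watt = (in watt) 0.1966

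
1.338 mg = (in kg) 1.338e-06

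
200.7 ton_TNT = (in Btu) 7.959e+08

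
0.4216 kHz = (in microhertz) 4.216e+08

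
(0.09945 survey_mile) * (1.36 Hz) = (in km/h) 783.6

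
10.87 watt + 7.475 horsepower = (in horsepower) 7.49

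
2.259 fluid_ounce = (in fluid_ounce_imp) 2.351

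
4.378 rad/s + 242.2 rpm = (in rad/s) 29.74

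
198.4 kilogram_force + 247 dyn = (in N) 1946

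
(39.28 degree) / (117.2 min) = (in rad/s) 9.749e-05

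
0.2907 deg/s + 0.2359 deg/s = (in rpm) 0.08777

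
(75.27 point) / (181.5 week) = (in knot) 4.702e-10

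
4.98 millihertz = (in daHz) 0.000498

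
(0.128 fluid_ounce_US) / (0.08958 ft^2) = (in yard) 0.0004974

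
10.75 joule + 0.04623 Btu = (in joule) 59.53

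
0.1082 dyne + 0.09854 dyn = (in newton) 2.067e-06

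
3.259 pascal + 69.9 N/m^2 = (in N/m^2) 73.16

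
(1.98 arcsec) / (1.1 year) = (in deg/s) 1.585e-11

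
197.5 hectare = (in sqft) 2.126e+07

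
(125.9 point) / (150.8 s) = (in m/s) 0.0002945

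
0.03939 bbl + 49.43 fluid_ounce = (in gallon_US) 2.041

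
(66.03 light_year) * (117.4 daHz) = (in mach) 2.154e+18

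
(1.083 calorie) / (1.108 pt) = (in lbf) 2606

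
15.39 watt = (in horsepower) 0.02064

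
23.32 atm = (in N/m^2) 2.363e+06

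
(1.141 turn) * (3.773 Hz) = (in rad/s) 27.05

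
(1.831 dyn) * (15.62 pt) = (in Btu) 9.563e-11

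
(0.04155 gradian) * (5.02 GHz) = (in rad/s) 3.276e+06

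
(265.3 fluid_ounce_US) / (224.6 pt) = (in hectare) 9.902e-06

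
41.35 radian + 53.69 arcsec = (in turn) 6.581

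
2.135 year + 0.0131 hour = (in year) 2.135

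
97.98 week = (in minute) 9.876e+05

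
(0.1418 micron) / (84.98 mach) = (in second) 4.901e-12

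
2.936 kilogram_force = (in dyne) 2.879e+06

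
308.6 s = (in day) 0.003572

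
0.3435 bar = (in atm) 0.339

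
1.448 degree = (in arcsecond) 5213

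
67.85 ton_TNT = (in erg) 2.839e+18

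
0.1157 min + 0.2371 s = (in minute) 0.1197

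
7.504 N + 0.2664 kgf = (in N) 10.12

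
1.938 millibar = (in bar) 0.001938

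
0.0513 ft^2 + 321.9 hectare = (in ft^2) 3.465e+07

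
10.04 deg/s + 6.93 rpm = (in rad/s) 0.9009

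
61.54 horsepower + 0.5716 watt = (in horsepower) 61.54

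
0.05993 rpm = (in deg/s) 0.3596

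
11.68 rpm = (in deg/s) 70.08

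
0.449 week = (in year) 0.008611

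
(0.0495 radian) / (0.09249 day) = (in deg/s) 0.0003549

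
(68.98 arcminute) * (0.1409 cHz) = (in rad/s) 2.827e-05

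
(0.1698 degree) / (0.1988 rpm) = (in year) 4.514e-09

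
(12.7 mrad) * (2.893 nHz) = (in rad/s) 3.674e-11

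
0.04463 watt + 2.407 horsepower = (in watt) 1795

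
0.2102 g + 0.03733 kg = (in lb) 0.08276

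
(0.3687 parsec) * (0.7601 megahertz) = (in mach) 2.54e+19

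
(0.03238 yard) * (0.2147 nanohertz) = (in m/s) 6.357e-12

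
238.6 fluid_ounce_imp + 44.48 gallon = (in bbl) 1.102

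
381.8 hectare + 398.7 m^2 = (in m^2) 3.818e+06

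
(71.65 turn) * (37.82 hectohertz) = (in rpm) 1.626e+07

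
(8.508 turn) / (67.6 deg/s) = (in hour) 0.01259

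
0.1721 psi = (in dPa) 1.187e+04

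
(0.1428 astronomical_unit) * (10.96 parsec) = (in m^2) 7.225e+27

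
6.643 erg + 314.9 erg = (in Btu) 3.048e-08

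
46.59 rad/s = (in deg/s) 2669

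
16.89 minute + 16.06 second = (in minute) 17.16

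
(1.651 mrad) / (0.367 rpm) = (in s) 0.04296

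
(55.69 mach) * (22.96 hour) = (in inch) 6.171e+10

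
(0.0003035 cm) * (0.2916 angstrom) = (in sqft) 9.526e-16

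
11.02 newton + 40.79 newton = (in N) 51.81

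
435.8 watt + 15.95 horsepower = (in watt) 1.233e+04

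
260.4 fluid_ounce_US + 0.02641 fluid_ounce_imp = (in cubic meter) 0.007702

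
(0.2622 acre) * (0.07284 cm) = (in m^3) 0.7729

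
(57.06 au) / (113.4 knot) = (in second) 1.463e+11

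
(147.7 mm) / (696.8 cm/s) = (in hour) 5.888e-06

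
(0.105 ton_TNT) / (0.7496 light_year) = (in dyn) 0.006195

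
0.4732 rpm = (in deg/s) 2.839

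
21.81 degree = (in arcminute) 1309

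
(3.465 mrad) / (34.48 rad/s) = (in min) 1.675e-06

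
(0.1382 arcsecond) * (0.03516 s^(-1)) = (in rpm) 2.25e-07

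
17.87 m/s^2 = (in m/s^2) 17.87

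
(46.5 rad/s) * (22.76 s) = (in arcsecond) 2.183e+08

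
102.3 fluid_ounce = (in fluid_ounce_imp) 106.5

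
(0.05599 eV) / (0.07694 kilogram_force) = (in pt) 3.37e-17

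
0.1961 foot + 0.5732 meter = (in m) 0.633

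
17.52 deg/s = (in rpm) 2.92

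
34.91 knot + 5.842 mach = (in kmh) 7226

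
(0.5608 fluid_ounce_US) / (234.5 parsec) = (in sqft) 2.467e-23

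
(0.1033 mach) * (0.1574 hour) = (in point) 5.65e+07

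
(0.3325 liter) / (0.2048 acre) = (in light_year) 4.241e-23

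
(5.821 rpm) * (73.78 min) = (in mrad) 2.698e+06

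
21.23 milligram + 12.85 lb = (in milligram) 5.829e+06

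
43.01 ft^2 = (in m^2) 3.996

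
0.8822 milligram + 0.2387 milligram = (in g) 0.001121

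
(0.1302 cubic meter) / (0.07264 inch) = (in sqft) 759.6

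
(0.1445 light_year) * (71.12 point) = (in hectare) 3.43e+09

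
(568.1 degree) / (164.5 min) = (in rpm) 0.009593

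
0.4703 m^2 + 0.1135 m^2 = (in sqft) 6.284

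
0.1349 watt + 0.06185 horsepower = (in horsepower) 0.06203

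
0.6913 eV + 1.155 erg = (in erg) 1.155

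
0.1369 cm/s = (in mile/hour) 0.003062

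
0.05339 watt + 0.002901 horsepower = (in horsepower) 0.002973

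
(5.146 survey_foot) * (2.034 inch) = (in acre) 2.002e-05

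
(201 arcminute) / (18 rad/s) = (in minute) 5.414e-05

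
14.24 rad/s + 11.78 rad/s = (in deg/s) 1491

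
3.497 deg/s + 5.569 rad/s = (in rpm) 53.76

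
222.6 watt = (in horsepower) 0.2985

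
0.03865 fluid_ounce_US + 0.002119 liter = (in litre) 0.003262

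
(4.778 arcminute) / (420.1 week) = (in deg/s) 3.134e-10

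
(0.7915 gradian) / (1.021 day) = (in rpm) 1.346e-06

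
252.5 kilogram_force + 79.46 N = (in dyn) 2.556e+08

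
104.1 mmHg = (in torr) 104.1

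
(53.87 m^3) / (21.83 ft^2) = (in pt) 7.529e+04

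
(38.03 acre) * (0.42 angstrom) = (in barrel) 4.066e-05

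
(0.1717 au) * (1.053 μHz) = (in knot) 5.258e+04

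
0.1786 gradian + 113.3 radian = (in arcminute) 3.895e+05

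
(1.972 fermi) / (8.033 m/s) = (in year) 7.784e-24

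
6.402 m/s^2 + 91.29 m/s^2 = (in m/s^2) 97.69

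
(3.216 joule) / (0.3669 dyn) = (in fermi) 8.765e+20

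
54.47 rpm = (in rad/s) 5.704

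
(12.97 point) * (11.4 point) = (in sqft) 0.0001981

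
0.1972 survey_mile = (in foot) 1041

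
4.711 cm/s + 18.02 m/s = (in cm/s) 1807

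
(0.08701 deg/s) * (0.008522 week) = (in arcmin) 2.691e+04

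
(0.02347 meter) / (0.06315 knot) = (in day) 8.362e-06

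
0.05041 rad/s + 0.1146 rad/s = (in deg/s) 9.454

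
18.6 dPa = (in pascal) 1.86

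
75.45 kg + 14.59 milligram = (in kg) 75.45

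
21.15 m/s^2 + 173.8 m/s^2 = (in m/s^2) 195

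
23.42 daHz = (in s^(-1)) 234.2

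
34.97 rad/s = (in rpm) 333.9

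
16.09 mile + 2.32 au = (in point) 9.838e+14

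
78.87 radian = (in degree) 4519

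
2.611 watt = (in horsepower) 0.003501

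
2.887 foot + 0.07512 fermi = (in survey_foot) 2.887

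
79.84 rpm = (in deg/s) 479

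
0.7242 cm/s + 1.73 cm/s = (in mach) 7.208e-05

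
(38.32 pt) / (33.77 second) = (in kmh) 0.001441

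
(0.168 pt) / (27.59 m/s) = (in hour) 5.967e-10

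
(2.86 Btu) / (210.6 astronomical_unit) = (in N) 9.578e-11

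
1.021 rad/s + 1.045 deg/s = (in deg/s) 59.54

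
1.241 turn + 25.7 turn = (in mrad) 1.693e+05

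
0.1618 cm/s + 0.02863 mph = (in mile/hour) 0.03225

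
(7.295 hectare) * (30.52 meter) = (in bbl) 1.4e+07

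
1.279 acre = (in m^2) 5176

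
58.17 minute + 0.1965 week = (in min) 2039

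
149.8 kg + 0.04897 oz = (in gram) 1.498e+05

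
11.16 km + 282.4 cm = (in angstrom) 1.116e+14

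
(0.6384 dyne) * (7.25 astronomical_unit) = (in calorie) 1.655e+06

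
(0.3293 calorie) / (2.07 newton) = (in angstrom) 6.656e+09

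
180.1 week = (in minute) 1.815e+06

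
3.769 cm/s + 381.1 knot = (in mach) 0.5759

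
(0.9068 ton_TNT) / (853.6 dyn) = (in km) 4.445e+08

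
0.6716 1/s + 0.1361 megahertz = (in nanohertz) 1.361e+14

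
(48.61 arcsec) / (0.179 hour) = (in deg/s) 2.095e-05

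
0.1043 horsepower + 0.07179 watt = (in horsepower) 0.1044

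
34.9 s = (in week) 5.771e-05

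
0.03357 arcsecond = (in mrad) 0.0001628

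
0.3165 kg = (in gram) 316.5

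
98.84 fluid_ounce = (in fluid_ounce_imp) 102.9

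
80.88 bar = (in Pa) 8.088e+06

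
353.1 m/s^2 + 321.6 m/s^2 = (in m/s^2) 674.7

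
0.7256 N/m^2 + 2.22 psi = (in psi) 2.22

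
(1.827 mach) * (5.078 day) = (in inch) 1.075e+10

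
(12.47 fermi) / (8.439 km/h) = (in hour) 1.478e-18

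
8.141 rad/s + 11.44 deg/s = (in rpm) 79.65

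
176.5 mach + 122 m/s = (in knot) 1.171e+05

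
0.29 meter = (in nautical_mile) 0.0001566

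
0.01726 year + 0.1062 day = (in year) 0.01755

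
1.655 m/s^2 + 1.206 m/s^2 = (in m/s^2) 2.861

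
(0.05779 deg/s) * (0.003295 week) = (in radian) 2.01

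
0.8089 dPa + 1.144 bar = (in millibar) 1144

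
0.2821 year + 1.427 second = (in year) 0.2821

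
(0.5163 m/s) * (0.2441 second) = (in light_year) 1.332e-17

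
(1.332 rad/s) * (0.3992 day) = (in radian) 4.594e+04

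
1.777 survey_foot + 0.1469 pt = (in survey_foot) 1.777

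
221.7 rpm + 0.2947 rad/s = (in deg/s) 1347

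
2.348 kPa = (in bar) 0.02348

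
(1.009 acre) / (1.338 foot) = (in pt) 2.838e+07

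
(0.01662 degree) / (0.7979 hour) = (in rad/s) 1.01e-07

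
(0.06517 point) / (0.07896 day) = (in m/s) 3.37e-09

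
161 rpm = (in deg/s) 966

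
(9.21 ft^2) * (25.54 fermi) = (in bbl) 1.375e-13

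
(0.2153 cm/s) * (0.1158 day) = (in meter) 21.54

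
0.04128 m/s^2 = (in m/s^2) 0.04128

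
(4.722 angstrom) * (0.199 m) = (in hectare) 9.397e-15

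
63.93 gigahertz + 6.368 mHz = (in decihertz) 6.393e+11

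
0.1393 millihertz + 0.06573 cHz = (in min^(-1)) 0.0478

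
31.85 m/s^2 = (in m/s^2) 31.85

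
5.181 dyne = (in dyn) 5.181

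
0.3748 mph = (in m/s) 0.1676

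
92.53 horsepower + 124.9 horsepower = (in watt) 1.621e+05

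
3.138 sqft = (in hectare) 2.915e-05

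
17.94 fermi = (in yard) 1.962e-14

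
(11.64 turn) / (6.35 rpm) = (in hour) 0.03055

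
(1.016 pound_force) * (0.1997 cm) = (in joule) 0.009025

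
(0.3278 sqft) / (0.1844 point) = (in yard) 512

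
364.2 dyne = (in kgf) 0.0003714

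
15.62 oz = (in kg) 0.4428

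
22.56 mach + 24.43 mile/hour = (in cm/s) 7.693e+05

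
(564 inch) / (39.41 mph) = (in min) 0.01355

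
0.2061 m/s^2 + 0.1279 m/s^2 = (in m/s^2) 0.334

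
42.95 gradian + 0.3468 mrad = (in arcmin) 2320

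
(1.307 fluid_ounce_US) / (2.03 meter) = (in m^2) 1.904e-05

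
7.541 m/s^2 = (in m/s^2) 7.541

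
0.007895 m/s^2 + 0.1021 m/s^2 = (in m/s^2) 0.11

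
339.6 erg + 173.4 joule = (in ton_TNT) 4.144e-08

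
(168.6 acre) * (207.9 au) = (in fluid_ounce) 7.175e+23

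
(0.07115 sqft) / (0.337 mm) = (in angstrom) 1.961e+11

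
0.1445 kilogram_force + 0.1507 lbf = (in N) 2.087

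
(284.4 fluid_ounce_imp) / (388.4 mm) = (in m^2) 0.02081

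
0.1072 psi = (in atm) 0.007295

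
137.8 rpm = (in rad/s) 14.43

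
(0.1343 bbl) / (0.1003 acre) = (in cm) 0.00526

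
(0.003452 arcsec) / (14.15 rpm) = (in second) 1.129e-08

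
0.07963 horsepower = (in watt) 59.38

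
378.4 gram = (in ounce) 13.35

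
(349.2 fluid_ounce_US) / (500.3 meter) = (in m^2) 2.064e-05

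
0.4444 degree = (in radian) 0.007756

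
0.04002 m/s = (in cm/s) 4.002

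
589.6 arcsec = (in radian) 0.002858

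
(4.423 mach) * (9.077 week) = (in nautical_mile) 4.464e+06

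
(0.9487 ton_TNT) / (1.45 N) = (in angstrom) 2.737e+19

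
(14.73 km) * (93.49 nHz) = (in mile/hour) 0.003081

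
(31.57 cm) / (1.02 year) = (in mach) 2.882e-11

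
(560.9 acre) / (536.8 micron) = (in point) 1.199e+13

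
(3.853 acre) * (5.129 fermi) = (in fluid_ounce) 2.704e-06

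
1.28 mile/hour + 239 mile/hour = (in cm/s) 1.074e+04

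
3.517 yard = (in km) 0.003216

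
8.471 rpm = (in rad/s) 0.8871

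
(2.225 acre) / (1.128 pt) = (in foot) 7.424e+07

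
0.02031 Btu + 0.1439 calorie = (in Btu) 0.02088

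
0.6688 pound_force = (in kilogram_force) 0.3034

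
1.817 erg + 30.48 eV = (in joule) 1.817e-07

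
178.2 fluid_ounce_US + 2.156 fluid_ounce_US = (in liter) 5.334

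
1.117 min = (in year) 2.125e-06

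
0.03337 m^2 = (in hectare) 3.337e-06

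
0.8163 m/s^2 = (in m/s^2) 0.8163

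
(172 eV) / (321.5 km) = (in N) 8.572e-23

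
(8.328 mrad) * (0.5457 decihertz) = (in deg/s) 0.02604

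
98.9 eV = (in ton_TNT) 3.787e-27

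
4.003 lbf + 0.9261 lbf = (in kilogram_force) 2.236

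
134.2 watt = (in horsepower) 0.18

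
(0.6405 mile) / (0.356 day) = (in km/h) 0.1206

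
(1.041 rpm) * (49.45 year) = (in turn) 2.706e+07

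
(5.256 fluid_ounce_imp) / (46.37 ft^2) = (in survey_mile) 2.154e-08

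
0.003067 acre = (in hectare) 0.001241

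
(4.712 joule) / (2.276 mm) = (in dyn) 2.07e+08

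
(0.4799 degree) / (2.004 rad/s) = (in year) 1.325e-10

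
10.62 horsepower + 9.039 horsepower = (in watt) 1.466e+04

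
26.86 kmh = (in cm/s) 746.1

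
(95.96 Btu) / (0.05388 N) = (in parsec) 6.09e-11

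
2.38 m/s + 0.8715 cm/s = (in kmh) 8.599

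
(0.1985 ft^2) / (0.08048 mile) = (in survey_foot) 0.0004671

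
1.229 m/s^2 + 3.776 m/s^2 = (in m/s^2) 5.005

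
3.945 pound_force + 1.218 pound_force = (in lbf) 5.163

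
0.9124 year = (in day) 333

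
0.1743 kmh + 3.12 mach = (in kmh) 3825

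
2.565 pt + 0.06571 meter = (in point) 188.8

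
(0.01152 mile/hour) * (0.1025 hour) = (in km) 0.0019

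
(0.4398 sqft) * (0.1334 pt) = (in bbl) 1.209e-05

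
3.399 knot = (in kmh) 6.295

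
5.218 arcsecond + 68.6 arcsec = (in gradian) 0.02278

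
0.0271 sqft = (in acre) 6.221e-07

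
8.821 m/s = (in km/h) 31.76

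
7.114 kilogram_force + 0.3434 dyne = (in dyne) 6.976e+06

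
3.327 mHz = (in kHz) 3.327e-06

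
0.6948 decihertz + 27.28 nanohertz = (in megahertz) 6.948e-08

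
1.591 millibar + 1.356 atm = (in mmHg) 1032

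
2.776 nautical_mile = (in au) 3.437e-08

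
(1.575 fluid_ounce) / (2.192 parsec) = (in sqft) 7.412e-21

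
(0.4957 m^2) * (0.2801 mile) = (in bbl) 1405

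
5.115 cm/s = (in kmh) 0.1841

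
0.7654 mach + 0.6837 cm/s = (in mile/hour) 583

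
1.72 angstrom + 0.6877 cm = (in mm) 6.877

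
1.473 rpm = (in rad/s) 0.1543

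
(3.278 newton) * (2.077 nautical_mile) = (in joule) 1.261e+04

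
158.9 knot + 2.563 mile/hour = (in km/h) 298.4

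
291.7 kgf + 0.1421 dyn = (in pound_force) 643.1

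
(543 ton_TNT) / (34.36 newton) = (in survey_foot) 2.169e+11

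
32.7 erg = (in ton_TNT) 7.815e-16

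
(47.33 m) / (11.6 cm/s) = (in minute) 6.8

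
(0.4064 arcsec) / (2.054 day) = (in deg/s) 6.361e-10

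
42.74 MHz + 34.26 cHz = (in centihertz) 4.274e+09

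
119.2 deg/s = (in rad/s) 2.08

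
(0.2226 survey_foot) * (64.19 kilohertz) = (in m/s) 4355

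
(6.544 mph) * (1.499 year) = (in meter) 1.383e+08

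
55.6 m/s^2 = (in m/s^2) 55.6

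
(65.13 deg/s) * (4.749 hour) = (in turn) 3093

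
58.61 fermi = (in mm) 5.861e-11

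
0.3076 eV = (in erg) 4.928e-13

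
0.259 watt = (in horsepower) 0.0003473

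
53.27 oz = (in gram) 1510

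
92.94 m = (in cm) 9294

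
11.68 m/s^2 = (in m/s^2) 11.68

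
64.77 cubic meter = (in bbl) 407.4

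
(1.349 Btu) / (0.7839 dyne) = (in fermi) 1.816e+23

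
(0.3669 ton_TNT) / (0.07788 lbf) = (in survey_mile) 2.753e+06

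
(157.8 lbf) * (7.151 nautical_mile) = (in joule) 9.296e+06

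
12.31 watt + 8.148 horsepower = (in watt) 6088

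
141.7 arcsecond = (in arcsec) 141.7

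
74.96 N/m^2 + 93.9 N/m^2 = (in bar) 0.001689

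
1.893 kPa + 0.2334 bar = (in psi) 3.66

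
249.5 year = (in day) 9.107e+04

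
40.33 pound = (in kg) 18.29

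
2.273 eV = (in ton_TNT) 8.704e-29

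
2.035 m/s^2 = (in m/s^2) 2.035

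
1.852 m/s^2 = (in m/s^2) 1.852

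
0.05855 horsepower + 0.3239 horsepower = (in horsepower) 0.3825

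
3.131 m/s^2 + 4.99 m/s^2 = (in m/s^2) 8.121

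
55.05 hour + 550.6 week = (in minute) 5.553e+06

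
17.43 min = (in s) 1046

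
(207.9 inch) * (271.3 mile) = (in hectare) 230.6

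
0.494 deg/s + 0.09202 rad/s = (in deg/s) 5.766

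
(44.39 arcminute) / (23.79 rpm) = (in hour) 1.44e-06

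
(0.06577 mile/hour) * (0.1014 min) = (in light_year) 1.891e-17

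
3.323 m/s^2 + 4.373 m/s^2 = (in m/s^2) 7.696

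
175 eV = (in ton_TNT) 6.701e-27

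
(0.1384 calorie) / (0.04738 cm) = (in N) 1222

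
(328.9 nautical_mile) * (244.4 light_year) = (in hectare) 1.408e+20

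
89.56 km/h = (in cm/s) 2488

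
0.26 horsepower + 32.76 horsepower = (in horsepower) 33.02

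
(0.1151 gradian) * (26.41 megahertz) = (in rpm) 4.56e+05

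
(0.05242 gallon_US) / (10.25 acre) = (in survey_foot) 1.569e-08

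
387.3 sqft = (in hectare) 0.003598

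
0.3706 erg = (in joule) 3.706e-08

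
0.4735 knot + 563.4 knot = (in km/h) 1044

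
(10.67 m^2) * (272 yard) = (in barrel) 1.669e+04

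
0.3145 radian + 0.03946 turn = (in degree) 32.23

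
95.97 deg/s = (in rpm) 16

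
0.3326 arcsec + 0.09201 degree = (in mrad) 1.607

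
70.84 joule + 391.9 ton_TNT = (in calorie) 3.919e+11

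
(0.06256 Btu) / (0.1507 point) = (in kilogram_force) 1.266e+05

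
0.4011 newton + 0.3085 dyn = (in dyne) 4.011e+04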